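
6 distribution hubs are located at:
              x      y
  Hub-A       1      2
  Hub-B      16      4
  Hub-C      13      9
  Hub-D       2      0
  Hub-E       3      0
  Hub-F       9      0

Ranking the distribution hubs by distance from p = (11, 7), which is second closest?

Squared Euclidean distances:
d²(p, Hub-A) = (11−1)² + (7−2)² = 100 + 25 = 125
d²(p, Hub-B) = (11−16)² + (7−4)² = 25 + 9 = 34
d²(p, Hub-C) = (11−13)² + (7−9)² = 4 + 4 = 8
d²(p, Hub-D) = (11−2)² + (7−0)² = 81 + 49 = 130
d²(p, Hub-E) = (11−3)² + (7−0)² = 64 + 49 = 113
d²(p, Hub-F) = (11−9)² + (7−0)² = 4 + 49 = 53
Sorted ascending: Hub-C, Hub-B, Hub-F, … — the second-nearest is Hub-B.

Hub-B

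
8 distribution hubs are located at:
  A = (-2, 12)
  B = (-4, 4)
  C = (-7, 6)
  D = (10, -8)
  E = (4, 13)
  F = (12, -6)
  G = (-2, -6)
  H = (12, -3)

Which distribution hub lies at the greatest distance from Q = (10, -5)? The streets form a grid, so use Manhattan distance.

d(Q,A) = 12 + 17 = 29
d(Q,B) = 14 + 9 = 23
d(Q,C) = 17 + 11 = 28
d(Q,D) = 0 + 3 = 3
d(Q,E) = 6 + 18 = 24
d(Q,F) = 2 + 1 = 3
d(Q,G) = 12 + 1 = 13
d(Q,H) = 2 + 2 = 4
The largest is to A.

A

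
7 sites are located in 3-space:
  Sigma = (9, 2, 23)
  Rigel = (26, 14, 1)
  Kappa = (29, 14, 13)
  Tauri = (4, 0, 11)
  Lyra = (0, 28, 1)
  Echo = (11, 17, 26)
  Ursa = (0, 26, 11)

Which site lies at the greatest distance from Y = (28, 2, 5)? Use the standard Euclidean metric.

Lyra

Compare squared distances (the ordering matches that of the actual distances):
d²(Y, Sigma) = (28−9)² + (2−2)² + (5−23)² = 361 + 0 + 324 = 685
d²(Y, Rigel) = (28−26)² + (2−14)² + (5−1)² = 4 + 144 + 16 = 164
d²(Y, Kappa) = (28−29)² + (2−14)² + (5−13)² = 1 + 144 + 64 = 209
d²(Y, Tauri) = (28−4)² + (2−0)² + (5−11)² = 576 + 4 + 36 = 616
d²(Y, Lyra) = (28−0)² + (2−28)² + (5−1)² = 784 + 676 + 16 = 1476
d²(Y, Echo) = (28−11)² + (2−17)² + (5−26)² = 289 + 225 + 441 = 955
d²(Y, Ursa) = (28−0)² + (2−26)² + (5−11)² = 784 + 576 + 36 = 1396
The largest is to Lyra.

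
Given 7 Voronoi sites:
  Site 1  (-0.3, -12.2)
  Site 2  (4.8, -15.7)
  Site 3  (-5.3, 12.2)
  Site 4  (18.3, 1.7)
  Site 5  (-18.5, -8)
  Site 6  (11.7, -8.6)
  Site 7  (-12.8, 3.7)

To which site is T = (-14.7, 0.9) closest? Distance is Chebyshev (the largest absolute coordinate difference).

d(T, Site 1) = max(14.4, 13.1) = 14.4
d(T, Site 2) = max(19.5, 16.6) = 19.5
d(T, Site 3) = max(9.4, 11.3) = 11.3
d(T, Site 4) = max(33, 0.8) = 33
d(T, Site 5) = max(3.8, 8.9) = 8.9
d(T, Site 6) = max(26.4, 9.5) = 26.4
d(T, Site 7) = max(1.9, 2.8) = 2.8
Minimum is at Site 7.

Site 7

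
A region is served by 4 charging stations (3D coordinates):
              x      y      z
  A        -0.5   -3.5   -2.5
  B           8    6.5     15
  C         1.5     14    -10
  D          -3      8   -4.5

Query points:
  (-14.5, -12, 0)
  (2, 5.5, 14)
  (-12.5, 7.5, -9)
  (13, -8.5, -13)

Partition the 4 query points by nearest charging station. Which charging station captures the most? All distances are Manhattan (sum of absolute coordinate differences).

A

(-14.5, -12, 0) — d to each: A:25, B:56, C:52, D:36 → nearest is A
(2, 5.5, 14) — d to each: A:28, B:8, C:33, D:26 → nearest is B
(-12.5, 7.5, -9) — d to each: A:29.5, B:45.5, C:21.5, D:14.5 → nearest is D
(13, -8.5, -13) — d to each: A:29, B:48, C:37, D:41 → nearest is A
Tally — A:2, B:1, D:1. A captures the most (2).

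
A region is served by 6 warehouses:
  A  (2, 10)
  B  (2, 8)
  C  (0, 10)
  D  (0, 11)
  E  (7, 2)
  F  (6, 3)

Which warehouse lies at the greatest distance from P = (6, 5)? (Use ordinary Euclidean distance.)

Compare squared distances (the ordering matches that of the actual distances):
|PA|² = (6−2)² + (5−10)² = 16 + 25 = 41
|PB|² = (6−2)² + (5−8)² = 16 + 9 = 25
|PC|² = (6−0)² + (5−10)² = 36 + 25 = 61
|PD|² = (6−0)² + (5−11)² = 36 + 36 = 72
|PE|² = (6−7)² + (5−2)² = 1 + 9 = 10
|PF|² = (6−6)² + (5−3)² = 0 + 4 = 4
The largest is to D.

D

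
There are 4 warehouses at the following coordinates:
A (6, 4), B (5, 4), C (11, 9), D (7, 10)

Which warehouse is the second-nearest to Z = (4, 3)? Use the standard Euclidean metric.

Squared Euclidean distances:
|ZA|² = (4−6)² + (3−4)² = 4 + 1 = 5
|ZB|² = (4−5)² + (3−4)² = 1 + 1 = 2
|ZC|² = (4−11)² + (3−9)² = 49 + 36 = 85
|ZD|² = (4−7)² + (3−10)² = 9 + 49 = 58
Sorted ascending: B, A, D, … — the second-nearest is A.

A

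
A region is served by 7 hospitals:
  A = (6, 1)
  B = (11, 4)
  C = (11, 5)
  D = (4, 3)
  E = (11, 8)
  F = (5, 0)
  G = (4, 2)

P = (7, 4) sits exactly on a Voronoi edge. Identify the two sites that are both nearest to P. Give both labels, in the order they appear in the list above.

Squared distances from P to each site:
|PA|² = (7−6)² + (4−1)² = 1 + 9 = 10
|PB|² = (7−11)² + (4−4)² = 16 + 0 = 16
|PC|² = (7−11)² + (4−5)² = 16 + 1 = 17
|PD|² = (7−4)² + (4−3)² = 9 + 1 = 10
|PE|² = (7−11)² + (4−8)² = 16 + 16 = 32
|PF|² = (7−5)² + (4−0)² = 4 + 16 = 20
|PG|² = (7−4)² + (4−2)² = 9 + 4 = 13
P is equidistant from A and D (both at squared distance 10), and every other site is strictly farther — so P lies on the A–D Voronoi edge.

A and D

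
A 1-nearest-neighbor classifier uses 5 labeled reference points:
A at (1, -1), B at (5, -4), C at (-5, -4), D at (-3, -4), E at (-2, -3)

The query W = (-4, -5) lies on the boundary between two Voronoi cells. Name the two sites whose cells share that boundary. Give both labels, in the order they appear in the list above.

Squared distances from W to each site:
|WA|² = (-4−1)² + (-5−(-1))² = 25 + 16 = 41
|WB|² = (-4−5)² + (-5−(-4))² = 81 + 1 = 82
|WC|² = (-4−(-5))² + (-5−(-4))² = 1 + 1 = 2
|WD|² = (-4−(-3))² + (-5−(-4))² = 1 + 1 = 2
|WE|² = (-4−(-2))² + (-5−(-3))² = 4 + 4 = 8
W is equidistant from C and D (both at squared distance 2), and every other site is strictly farther — so W lies on the C–D Voronoi edge.

C and D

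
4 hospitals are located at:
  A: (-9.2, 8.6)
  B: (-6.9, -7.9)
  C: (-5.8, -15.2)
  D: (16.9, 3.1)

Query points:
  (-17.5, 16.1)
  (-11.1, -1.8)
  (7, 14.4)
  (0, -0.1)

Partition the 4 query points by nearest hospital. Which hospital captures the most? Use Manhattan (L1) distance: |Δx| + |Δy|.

(-17.5, 16.1) — d to each: A:15.8, B:34.6, C:43, D:47.4 → nearest is A
(-11.1, -1.8) — d to each: A:12.3, B:10.3, C:18.7, D:32.9 → nearest is B
(7, 14.4) — d to each: A:22, B:36.2, C:42.4, D:21.2 → nearest is D
(0, -0.1) — d to each: A:17.9, B:14.7, C:20.9, D:20.1 → nearest is B
Tally — A:1, B:2, D:1. B captures the most (2).

B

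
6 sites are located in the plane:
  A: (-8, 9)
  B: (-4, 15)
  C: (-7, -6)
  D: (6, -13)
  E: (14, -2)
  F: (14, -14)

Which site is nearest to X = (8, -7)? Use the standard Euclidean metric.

D

Since √ is increasing, it suffices to compare squared distances:
|XA|² = (8−(-8))² + (-7−9)² = 256 + 256 = 512
|XB|² = (8−(-4))² + (-7−15)² = 144 + 484 = 628
|XC|² = (8−(-7))² + (-7−(-6))² = 225 + 1 = 226
|XD|² = (8−6)² + (-7−(-13))² = 4 + 36 = 40
|XE|² = (8−14)² + (-7−(-2))² = 36 + 25 = 61
|XF|² = (8−14)² + (-7−(-14))² = 36 + 49 = 85
D is nearest.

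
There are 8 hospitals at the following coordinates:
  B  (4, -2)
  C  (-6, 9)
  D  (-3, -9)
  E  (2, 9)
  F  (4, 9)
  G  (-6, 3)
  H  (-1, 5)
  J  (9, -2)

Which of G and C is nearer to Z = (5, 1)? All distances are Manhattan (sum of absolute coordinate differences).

d(Z,G) = |5−(-6)| + |1−3| = 11 + 2 = 13
d(Z,C) = |5−(-6)| + |1−9| = 11 + 8 = 19
13 < 19, so G is closer.

G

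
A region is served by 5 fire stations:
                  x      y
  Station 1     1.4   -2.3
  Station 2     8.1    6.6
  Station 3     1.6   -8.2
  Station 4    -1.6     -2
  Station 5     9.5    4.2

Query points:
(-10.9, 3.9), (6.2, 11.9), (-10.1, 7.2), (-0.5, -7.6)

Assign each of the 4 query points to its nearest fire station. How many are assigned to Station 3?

(-10.9, 3.9) — d² to each: Station 1:189.73, Station 2:368.29, Station 3:302.66, Station 4:121.3, Station 5:416.25 → nearest is Station 4
(6.2, 11.9) — d² to each: Station 1:224.68, Station 2:31.7, Station 3:425.17, Station 4:254.05, Station 5:70.18 → nearest is Station 2
(-10.1, 7.2) — d² to each: Station 1:222.5, Station 2:331.6, Station 3:374.05, Station 4:156.89, Station 5:393.16 → nearest is Station 4
(-0.5, -7.6) — d² to each: Station 1:31.7, Station 2:275.6, Station 3:4.77, Station 4:32.57, Station 5:239.24 → nearest is Station 3
1 of the 4 points has Station 3 as nearest.

1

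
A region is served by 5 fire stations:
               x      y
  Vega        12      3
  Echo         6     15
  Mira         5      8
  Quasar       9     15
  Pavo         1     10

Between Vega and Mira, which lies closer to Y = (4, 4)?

Mira

Compare squared distances:
d²(Y, Vega) = (4−12)² + (4−3)² = 64 + 1 = 65
d²(Y, Mira) = (4−5)² + (4−8)² = 1 + 16 = 17
65 > 17, so Mira is closer.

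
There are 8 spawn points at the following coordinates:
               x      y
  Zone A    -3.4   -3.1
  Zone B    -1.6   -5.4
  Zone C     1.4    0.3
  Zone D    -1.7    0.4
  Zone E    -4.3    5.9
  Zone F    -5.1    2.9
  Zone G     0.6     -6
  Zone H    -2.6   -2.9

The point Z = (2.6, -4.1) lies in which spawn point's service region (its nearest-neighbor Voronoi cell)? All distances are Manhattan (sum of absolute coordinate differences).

Zone G

d(Z, Zone A) = |2.6−(-3.4)| + |-4.1−(-3.1)| = 6 + 1 = 7
d(Z, Zone B) = |2.6−(-1.6)| + |-4.1−(-5.4)| = 4.2 + 1.3 = 5.5
d(Z, Zone C) = |2.6−1.4| + |-4.1−0.3| = 1.2 + 4.4 = 5.6
d(Z, Zone D) = |2.6−(-1.7)| + |-4.1−0.4| = 4.3 + 4.5 = 8.8
d(Z, Zone E) = |2.6−(-4.3)| + |-4.1−5.9| = 6.9 + 10 = 16.9
d(Z, Zone F) = |2.6−(-5.1)| + |-4.1−2.9| = 7.7 + 7 = 14.7
d(Z, Zone G) = |2.6−0.6| + |-4.1−(-6)| = 2 + 1.9 = 3.9
d(Z, Zone H) = |2.6−(-2.6)| + |-4.1−(-2.9)| = 5.2 + 1.2 = 6.4
Minimum is at Zone G.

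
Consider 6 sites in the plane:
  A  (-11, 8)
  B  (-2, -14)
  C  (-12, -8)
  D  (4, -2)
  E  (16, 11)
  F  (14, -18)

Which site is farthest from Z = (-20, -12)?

Squared Euclidean distances:
|ZA|² = (-20−(-11))² + (-12−8)² = 81 + 400 = 481
|ZB|² = (-20−(-2))² + (-12−(-14))² = 324 + 4 = 328
|ZC|² = (-20−(-12))² + (-12−(-8))² = 64 + 16 = 80
|ZD|² = (-20−4)² + (-12−(-2))² = 576 + 100 = 676
|ZE|² = (-20−16)² + (-12−11)² = 1296 + 529 = 1825
|ZF|² = (-20−14)² + (-12−(-18))² = 1156 + 36 = 1192
The largest is to E.

E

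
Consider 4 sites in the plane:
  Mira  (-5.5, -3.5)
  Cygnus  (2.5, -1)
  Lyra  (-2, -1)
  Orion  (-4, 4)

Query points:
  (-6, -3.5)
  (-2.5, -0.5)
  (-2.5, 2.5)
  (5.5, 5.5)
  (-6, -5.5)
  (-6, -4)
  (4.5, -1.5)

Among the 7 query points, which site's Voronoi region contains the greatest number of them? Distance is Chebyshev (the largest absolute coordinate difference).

Mira

(-6, -3.5) — d to each: Mira:0.5, Cygnus:8.5, Lyra:4, Orion:7.5 → nearest is Mira
(-2.5, -0.5) — d to each: Mira:3, Cygnus:5, Lyra:0.5, Orion:4.5 → nearest is Lyra
(-2.5, 2.5) — d to each: Mira:6, Cygnus:5, Lyra:3.5, Orion:1.5 → nearest is Orion
(5.5, 5.5) — d to each: Mira:11, Cygnus:6.5, Lyra:7.5, Orion:9.5 → nearest is Cygnus
(-6, -5.5) — d to each: Mira:2, Cygnus:8.5, Lyra:4.5, Orion:9.5 → nearest is Mira
(-6, -4) — d to each: Mira:0.5, Cygnus:8.5, Lyra:4, Orion:8 → nearest is Mira
(4.5, -1.5) — d to each: Mira:10, Cygnus:2, Lyra:6.5, Orion:8.5 → nearest is Cygnus
Tally — Mira:3, Cygnus:2, Lyra:1, Orion:1. Mira captures the most (3).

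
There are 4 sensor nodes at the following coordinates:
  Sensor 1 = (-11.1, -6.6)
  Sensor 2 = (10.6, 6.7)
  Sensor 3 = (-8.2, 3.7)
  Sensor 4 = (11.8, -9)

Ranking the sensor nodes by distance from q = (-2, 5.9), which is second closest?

Sensor 2

Squared Euclidean distances:
d²(q, Sensor 1) = (-2−(-11.1))² + (5.9−(-6.6))² = 82.81 + 156.25 = 239.06
d²(q, Sensor 2) = (-2−10.6)² + (5.9−6.7)² = 158.76 + 0.64 = 159.4
d²(q, Sensor 3) = (-2−(-8.2))² + (5.9−3.7)² = 38.44 + 4.84 = 43.28
d²(q, Sensor 4) = (-2−11.8)² + (5.9−(-9))² = 190.44 + 222.01 = 412.45
Sorted ascending: Sensor 3, Sensor 2, Sensor 1, … — the second-nearest is Sensor 2.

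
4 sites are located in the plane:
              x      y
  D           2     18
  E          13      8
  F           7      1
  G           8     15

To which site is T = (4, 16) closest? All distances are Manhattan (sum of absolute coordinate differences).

d(T,D) = |4−2| + |16−18| = 2 + 2 = 4
d(T,E) = |4−13| + |16−8| = 9 + 8 = 17
d(T,F) = |4−7| + |16−1| = 3 + 15 = 18
d(T,G) = |4−8| + |16−15| = 4 + 1 = 5
D is nearest.

D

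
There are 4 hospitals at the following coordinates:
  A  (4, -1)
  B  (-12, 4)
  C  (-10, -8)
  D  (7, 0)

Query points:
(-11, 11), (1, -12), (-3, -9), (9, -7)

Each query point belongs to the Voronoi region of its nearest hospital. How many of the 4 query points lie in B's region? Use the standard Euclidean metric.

1

(-11, 11) — d² to each: A:369, B:50, C:362, D:445 → nearest is B
(1, -12) — d² to each: A:130, B:425, C:137, D:180 → nearest is A
(-3, -9) — d² to each: A:113, B:250, C:50, D:181 → nearest is C
(9, -7) — d² to each: A:61, B:562, C:362, D:53 → nearest is D
1 of the 4 points has B as nearest.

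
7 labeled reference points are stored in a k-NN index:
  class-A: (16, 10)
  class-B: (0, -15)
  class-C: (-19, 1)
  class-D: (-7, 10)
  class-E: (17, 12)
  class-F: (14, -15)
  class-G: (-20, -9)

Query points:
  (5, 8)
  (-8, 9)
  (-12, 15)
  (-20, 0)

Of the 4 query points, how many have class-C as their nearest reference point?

(5, 8) — d² to each: class-A:125, class-B:554, class-C:625, class-D:148, class-E:160, class-F:610, class-G:914 → nearest is class-A
(-8, 9) — d² to each: class-A:577, class-B:640, class-C:185, class-D:2, class-E:634, class-F:1060, class-G:468 → nearest is class-D
(-12, 15) — d² to each: class-A:809, class-B:1044, class-C:245, class-D:50, class-E:850, class-F:1576, class-G:640 → nearest is class-D
(-20, 0) — d² to each: class-A:1396, class-B:625, class-C:2, class-D:269, class-E:1513, class-F:1381, class-G:81 → nearest is class-C
1 of the 4 points has class-C as nearest.

1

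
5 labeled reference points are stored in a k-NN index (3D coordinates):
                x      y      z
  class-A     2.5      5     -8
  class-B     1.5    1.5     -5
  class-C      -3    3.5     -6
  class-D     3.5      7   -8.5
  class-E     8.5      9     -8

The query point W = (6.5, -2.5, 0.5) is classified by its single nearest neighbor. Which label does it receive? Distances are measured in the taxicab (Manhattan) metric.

class-B

d(W, class-A) = |6.5−2.5| + |-2.5−5| + |0.5−(-8)| = 4 + 7.5 + 8.5 = 20
d(W, class-B) = |6.5−1.5| + |-2.5−1.5| + |0.5−(-5)| = 5 + 4 + 5.5 = 14.5
d(W, class-C) = |6.5−(-3)| + |-2.5−3.5| + |0.5−(-6)| = 9.5 + 6 + 6.5 = 22
d(W, class-D) = |6.5−3.5| + |-2.5−7| + |0.5−(-8.5)| = 3 + 9.5 + 9 = 21.5
d(W, class-E) = |6.5−8.5| + |-2.5−9| + |0.5−(-8)| = 2 + 11.5 + 8.5 = 22
class-B is nearest.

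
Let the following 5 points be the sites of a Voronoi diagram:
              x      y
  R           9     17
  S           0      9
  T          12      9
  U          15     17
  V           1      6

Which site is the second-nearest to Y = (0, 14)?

Squared Euclidean distances:
|YR|² = (0−9)² + (14−17)² = 81 + 9 = 90
|YS|² = (0−0)² + (14−9)² = 0 + 25 = 25
|YT|² = (0−12)² + (14−9)² = 144 + 25 = 169
|YU|² = (0−15)² + (14−17)² = 225 + 9 = 234
|YV|² = (0−1)² + (14−6)² = 1 + 64 = 65
Sorted ascending: S, V, R, … — the second-nearest is V.

V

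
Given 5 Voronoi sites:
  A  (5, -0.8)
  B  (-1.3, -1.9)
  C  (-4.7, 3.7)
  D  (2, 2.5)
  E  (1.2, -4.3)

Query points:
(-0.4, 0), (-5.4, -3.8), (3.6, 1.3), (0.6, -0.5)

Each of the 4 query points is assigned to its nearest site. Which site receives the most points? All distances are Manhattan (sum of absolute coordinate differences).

B

(-0.4, 0) — d to each: A:6.2, B:2.8, C:8, D:4.9, E:5.9 → nearest is B
(-5.4, -3.8) — d to each: A:13.4, B:6, C:8.2, D:13.7, E:7.1 → nearest is B
(3.6, 1.3) — d to each: A:3.5, B:8.1, C:10.7, D:2.8, E:8 → nearest is D
(0.6, -0.5) — d to each: A:4.7, B:3.3, C:9.5, D:4.4, E:4.4 → nearest is B
Tally — B:3, D:1. B captures the most (3).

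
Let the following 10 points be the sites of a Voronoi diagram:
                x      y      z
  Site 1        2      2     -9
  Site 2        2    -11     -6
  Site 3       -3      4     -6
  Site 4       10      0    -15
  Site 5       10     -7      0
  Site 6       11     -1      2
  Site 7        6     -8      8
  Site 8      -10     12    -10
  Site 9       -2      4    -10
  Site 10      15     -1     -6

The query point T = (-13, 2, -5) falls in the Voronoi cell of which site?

Site 3

Since √ is increasing, it suffices to compare squared distances:
d²(T, Site 1) = 225 + 0 + 16 = 241
d²(T, Site 2) = 225 + 169 + 1 = 395
d²(T, Site 3) = 100 + 4 + 1 = 105
d²(T, Site 4) = 529 + 4 + 100 = 633
d²(T, Site 5) = 529 + 81 + 25 = 635
d²(T, Site 6) = 576 + 9 + 49 = 634
d²(T, Site 7) = 361 + 100 + 169 = 630
d²(T, Site 8) = 9 + 100 + 25 = 134
d²(T, Site 9) = 121 + 4 + 25 = 150
d²(T, Site 10) = 784 + 9 + 1 = 794
The smallest is to Site 3, so T lies in the Voronoi region of Site 3.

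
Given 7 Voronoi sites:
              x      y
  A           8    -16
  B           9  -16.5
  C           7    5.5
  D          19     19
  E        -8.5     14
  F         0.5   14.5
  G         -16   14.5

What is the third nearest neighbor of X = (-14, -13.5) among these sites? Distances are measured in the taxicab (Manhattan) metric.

d(X,A) = |-14−8| + |-13.5−(-16)| = 22 + 2.5 = 24.5
d(X,B) = |-14−9| + |-13.5−(-16.5)| = 23 + 3 = 26
d(X,C) = |-14−7| + |-13.5−5.5| = 21 + 19 = 40
d(X,D) = |-14−19| + |-13.5−19| = 33 + 32.5 = 65.5
d(X,E) = |-14−(-8.5)| + |-13.5−14| = 5.5 + 27.5 = 33
d(X,F) = |-14−0.5| + |-13.5−14.5| = 14.5 + 28 = 42.5
d(X,G) = |-14−(-16)| + |-13.5−14.5| = 2 + 28 = 30
Sorted ascending: A, B, G, E, … — the third-nearest is G.

G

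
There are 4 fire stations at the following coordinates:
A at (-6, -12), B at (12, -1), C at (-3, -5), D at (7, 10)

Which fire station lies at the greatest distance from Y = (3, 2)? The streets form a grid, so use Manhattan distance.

d(Y,A) = |3−(-6)| + |2−(-12)| = 9 + 14 = 23
d(Y,B) = |3−12| + |2−(-1)| = 9 + 3 = 12
d(Y,C) = |3−(-3)| + |2−(-5)| = 6 + 7 = 13
d(Y,D) = |3−7| + |2−10| = 4 + 8 = 12
The largest is to A.

A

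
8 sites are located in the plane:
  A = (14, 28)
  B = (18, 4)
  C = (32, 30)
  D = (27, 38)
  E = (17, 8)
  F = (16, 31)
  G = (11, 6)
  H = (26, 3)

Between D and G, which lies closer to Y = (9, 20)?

Compare squared distances:
|YD|² = (9−27)² + (20−38)² = 324 + 324 = 648
|YG|² = (9−11)² + (20−6)² = 4 + 196 = 200
648 > 200, so G is closer.

G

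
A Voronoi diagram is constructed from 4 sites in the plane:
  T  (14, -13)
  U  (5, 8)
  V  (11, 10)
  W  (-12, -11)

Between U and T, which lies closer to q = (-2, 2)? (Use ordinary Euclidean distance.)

U

Compare squared distances:
|qU|² = (-2−5)² + (2−8)² = 49 + 36 = 85
|qT|² = (-2−14)² + (2−(-13))² = 256 + 225 = 481
85 < 481, so U is closer.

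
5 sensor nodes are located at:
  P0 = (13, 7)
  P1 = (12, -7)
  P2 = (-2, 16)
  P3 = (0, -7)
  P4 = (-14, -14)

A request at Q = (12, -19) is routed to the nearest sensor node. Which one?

Compare squared distances (the ordering matches that of the actual distances):
|QP0|² = (12−13)² + (-19−7)² = 1 + 676 = 677
|QP1|² = (12−12)² + (-19−(-7))² = 0 + 144 = 144
|QP2|² = (12−(-2))² + (-19−16)² = 196 + 1225 = 1421
|QP3|² = (12−0)² + (-19−(-7))² = 144 + 144 = 288
|QP4|² = (12−(-14))² + (-19−(-14))² = 676 + 25 = 701
The smallest is to P1, so Q lies in the Voronoi region of P1.

P1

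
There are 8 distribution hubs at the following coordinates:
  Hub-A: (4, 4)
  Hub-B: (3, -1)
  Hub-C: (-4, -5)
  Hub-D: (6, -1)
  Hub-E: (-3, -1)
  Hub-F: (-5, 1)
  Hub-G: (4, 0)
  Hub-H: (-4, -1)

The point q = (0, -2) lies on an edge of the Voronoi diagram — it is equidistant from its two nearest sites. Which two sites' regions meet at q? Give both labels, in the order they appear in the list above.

Hub-B and Hub-E

Squared distances from q to each site:
d²(q, Hub-A) = (0−4)² + (-2−4)² = 16 + 36 = 52
d²(q, Hub-B) = (0−3)² + (-2−(-1))² = 9 + 1 = 10
d²(q, Hub-C) = (0−(-4))² + (-2−(-5))² = 16 + 9 = 25
d²(q, Hub-D) = (0−6)² + (-2−(-1))² = 36 + 1 = 37
d²(q, Hub-E) = (0−(-3))² + (-2−(-1))² = 9 + 1 = 10
d²(q, Hub-F) = (0−(-5))² + (-2−1)² = 25 + 9 = 34
d²(q, Hub-G) = (0−4)² + (-2−0)² = 16 + 4 = 20
d²(q, Hub-H) = (0−(-4))² + (-2−(-1))² = 16 + 1 = 17
q is equidistant from Hub-B and Hub-E (both at squared distance 10), and every other site is strictly farther — so q lies on the Hub-B–Hub-E Voronoi edge.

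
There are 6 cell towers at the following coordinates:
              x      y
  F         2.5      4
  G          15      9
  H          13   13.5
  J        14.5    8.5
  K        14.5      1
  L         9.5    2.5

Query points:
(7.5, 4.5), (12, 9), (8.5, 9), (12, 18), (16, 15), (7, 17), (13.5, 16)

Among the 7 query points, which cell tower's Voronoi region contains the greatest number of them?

(7.5, 4.5) — d² to each: F:25.25, G:76.5, H:111.25, J:65, K:61.25, L:8 → nearest is L
(12, 9) — d² to each: F:115.25, G:9, H:21.25, J:6.5, K:70.25, L:48.5 → nearest is J
(8.5, 9) — d² to each: F:61, G:42.25, H:40.5, J:36.25, K:100, L:43.25 → nearest is J
(12, 18) — d² to each: F:286.25, G:90, H:21.25, J:96.5, K:295.25, L:246.5 → nearest is H
(16, 15) — d² to each: F:303.25, G:37, H:11.25, J:44.5, K:198.25, L:198.5 → nearest is H
(7, 17) — d² to each: F:189.25, G:128, H:48.25, J:128.5, K:312.25, L:216.5 → nearest is H
(13.5, 16) — d² to each: F:265, G:51.25, H:6.5, J:57.25, K:226, L:198.25 → nearest is H
Tally — H:4, J:2, L:1. H captures the most (4).

H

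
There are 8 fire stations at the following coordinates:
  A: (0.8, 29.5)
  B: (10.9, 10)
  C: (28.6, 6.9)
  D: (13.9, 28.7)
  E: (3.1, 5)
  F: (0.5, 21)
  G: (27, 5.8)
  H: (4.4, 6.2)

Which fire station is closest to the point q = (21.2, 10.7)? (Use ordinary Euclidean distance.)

Squared Euclidean distances:
|qA|² = 416.16 + 353.44 = 769.6
|qB|² = 106.09 + 0.49 = 106.58
|qC|² = 54.76 + 14.44 = 69.2
|qD|² = 53.29 + 324 = 377.29
|qE|² = 327.61 + 32.49 = 360.1
|qF|² = 428.49 + 106.09 = 534.58
|qG|² = 33.64 + 24.01 = 57.65
|qH|² = 282.24 + 20.25 = 302.49
G is nearest.

G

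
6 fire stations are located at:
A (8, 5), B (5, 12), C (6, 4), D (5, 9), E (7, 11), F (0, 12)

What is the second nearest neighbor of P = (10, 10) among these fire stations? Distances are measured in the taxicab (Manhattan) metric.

d(P,A) = |10−8| + |10−5| = 2 + 5 = 7
d(P,B) = |10−5| + |10−12| = 5 + 2 = 7
d(P,C) = |10−6| + |10−4| = 4 + 6 = 10
d(P,D) = |10−5| + |10−9| = 5 + 1 = 6
d(P,E) = |10−7| + |10−11| = 3 + 1 = 4
d(P,F) = |10−0| + |10−12| = 10 + 2 = 12
Sorted ascending: E, D, A, … — the second-nearest is D.

D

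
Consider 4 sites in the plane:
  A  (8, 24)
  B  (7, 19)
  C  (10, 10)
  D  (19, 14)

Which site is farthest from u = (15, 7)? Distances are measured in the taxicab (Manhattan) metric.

d(u,A) = 7 + 17 = 24
d(u,B) = 8 + 12 = 20
d(u,C) = 5 + 3 = 8
d(u,D) = 4 + 7 = 11
The largest is to A.

A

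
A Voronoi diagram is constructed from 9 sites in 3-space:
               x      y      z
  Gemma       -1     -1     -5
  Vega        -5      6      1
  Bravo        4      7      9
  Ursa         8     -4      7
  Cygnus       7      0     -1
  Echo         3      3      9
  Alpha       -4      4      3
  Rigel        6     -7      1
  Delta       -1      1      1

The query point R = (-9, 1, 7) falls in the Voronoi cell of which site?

Since √ is increasing, it suffices to compare squared distances:
d²(R, Gemma) = 64 + 4 + 144 = 212
d²(R, Vega) = 16 + 25 + 36 = 77
d²(R, Bravo) = 169 + 36 + 4 = 209
d²(R, Ursa) = 289 + 25 + 0 = 314
d²(R, Cygnus) = 256 + 1 + 64 = 321
d²(R, Echo) = 144 + 4 + 4 = 152
d²(R, Alpha) = 25 + 9 + 16 = 50
d²(R, Rigel) = 225 + 64 + 36 = 325
d²(R, Delta) = 64 + 0 + 36 = 100
Minimum is at Alpha.

Alpha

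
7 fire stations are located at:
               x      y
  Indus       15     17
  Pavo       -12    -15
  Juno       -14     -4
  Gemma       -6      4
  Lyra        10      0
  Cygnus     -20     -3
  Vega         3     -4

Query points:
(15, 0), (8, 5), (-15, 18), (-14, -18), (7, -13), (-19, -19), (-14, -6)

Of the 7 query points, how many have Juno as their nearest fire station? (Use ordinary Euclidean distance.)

(15, 0) — d² to each: Indus:289, Pavo:954, Juno:857, Gemma:457, Lyra:25, Cygnus:1234, Vega:160 → nearest is Lyra
(8, 5) — d² to each: Indus:193, Pavo:800, Juno:565, Gemma:197, Lyra:29, Cygnus:848, Vega:106 → nearest is Lyra
(-15, 18) — d² to each: Indus:901, Pavo:1098, Juno:485, Gemma:277, Lyra:949, Cygnus:466, Vega:808 → nearest is Gemma
(-14, -18) — d² to each: Indus:2066, Pavo:13, Juno:196, Gemma:548, Lyra:900, Cygnus:261, Vega:485 → nearest is Pavo
(7, -13) — d² to each: Indus:964, Pavo:365, Juno:522, Gemma:458, Lyra:178, Cygnus:829, Vega:97 → nearest is Vega
(-19, -19) — d² to each: Indus:2452, Pavo:65, Juno:250, Gemma:698, Lyra:1202, Cygnus:257, Vega:709 → nearest is Pavo
(-14, -6) — d² to each: Indus:1370, Pavo:85, Juno:4, Gemma:164, Lyra:612, Cygnus:45, Vega:293 → nearest is Juno
1 of the 7 points has Juno as nearest.

1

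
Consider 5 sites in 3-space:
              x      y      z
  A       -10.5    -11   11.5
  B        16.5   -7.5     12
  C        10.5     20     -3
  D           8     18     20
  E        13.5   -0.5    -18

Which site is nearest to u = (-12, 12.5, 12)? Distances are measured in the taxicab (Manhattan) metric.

d(u,A) = |-12−(-10.5)| + |12.5−(-11)| + |12−11.5| = 1.5 + 23.5 + 0.5 = 25.5
d(u,B) = |-12−16.5| + |12.5−(-7.5)| + |12−12| = 28.5 + 20 + 0 = 48.5
d(u,C) = |-12−10.5| + |12.5−20| + |12−(-3)| = 22.5 + 7.5 + 15 = 45
d(u,D) = |-12−8| + |12.5−18| + |12−20| = 20 + 5.5 + 8 = 33.5
d(u,E) = |-12−13.5| + |12.5−(-0.5)| + |12−(-18)| = 25.5 + 13 + 30 = 68.5
A is nearest.

A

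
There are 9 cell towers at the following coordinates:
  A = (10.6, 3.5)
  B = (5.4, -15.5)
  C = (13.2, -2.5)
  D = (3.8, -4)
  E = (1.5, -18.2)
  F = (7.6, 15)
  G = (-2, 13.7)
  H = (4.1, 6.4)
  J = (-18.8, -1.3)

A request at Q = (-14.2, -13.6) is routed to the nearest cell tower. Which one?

J

Compare squared distances (the ordering matches that of the actual distances):
|QA|² = 615.04 + 292.41 = 907.45
|QB|² = 384.16 + 3.61 = 387.77
|QC|² = 750.76 + 123.21 = 873.97
|QD|² = 324 + 92.16 = 416.16
|QE|² = 246.49 + 21.16 = 267.65
|QF|² = 475.24 + 817.96 = 1293.2
|QG|² = 148.84 + 745.29 = 894.13
|QH|² = 334.89 + 400 = 734.89
|QJ|² = 21.16 + 151.29 = 172.45
J is nearest.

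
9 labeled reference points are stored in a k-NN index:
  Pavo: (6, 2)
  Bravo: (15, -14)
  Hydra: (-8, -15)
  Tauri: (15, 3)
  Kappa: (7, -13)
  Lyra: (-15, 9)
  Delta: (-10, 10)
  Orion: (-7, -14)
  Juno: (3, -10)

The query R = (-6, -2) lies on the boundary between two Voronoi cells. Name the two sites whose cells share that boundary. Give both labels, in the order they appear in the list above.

Orion and Juno

Squared distances from R to each site:
d²(R, Pavo) = (-6−6)² + (-2−2)² = 144 + 16 = 160
d²(R, Bravo) = (-6−15)² + (-2−(-14))² = 441 + 144 = 585
d²(R, Hydra) = (-6−(-8))² + (-2−(-15))² = 4 + 169 = 173
d²(R, Tauri) = (-6−15)² + (-2−3)² = 441 + 25 = 466
d²(R, Kappa) = (-6−7)² + (-2−(-13))² = 169 + 121 = 290
d²(R, Lyra) = (-6−(-15))² + (-2−9)² = 81 + 121 = 202
d²(R, Delta) = (-6−(-10))² + (-2−10)² = 16 + 144 = 160
d²(R, Orion) = (-6−(-7))² + (-2−(-14))² = 1 + 144 = 145
d²(R, Juno) = (-6−3)² + (-2−(-10))² = 81 + 64 = 145
R is equidistant from Orion and Juno (both at squared distance 145), and every other site is strictly farther — so R lies on the Orion–Juno Voronoi edge.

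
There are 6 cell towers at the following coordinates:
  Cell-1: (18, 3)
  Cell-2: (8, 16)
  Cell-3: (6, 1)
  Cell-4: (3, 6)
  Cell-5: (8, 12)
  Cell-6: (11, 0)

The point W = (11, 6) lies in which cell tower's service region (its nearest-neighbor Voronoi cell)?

Squared Euclidean distances:
d²(W, Cell-1) = (11−18)² + (6−3)² = 49 + 9 = 58
d²(W, Cell-2) = (11−8)² + (6−16)² = 9 + 100 = 109
d²(W, Cell-3) = (11−6)² + (6−1)² = 25 + 25 = 50
d²(W, Cell-4) = (11−3)² + (6−6)² = 64 + 0 = 64
d²(W, Cell-5) = (11−8)² + (6−12)² = 9 + 36 = 45
d²(W, Cell-6) = (11−11)² + (6−0)² = 0 + 36 = 36
Minimum is at Cell-6.

Cell-6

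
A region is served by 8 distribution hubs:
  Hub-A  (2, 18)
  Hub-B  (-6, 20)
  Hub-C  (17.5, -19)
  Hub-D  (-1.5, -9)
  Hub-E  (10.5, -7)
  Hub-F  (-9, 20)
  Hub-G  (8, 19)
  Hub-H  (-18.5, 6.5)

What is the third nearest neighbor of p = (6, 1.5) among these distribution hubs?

Since √ is increasing, it suffices to compare squared distances:
d²(p, Hub-A) = 16 + 272.25 = 288.25
d²(p, Hub-B) = 144 + 342.25 = 486.25
d²(p, Hub-C) = 132.25 + 420.25 = 552.5
d²(p, Hub-D) = 56.25 + 110.25 = 166.5
d²(p, Hub-E) = 20.25 + 72.25 = 92.5
d²(p, Hub-F) = 225 + 342.25 = 567.25
d²(p, Hub-G) = 4 + 306.25 = 310.25
d²(p, Hub-H) = 600.25 + 25 = 625.25
Sorted ascending: Hub-E, Hub-D, Hub-A, Hub-G, … — the third-nearest is Hub-A.

Hub-A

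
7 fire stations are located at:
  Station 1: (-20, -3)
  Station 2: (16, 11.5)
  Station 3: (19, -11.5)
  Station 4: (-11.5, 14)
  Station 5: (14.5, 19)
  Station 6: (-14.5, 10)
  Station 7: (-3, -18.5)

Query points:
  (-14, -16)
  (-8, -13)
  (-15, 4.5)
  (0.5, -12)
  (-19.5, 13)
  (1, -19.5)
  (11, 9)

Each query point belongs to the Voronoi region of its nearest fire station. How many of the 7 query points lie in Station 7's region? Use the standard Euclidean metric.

4

(-14, -16) — d² to each: Station 1:205, Station 2:1656.25, Station 3:1109.25, Station 4:906.25, Station 5:2037.25, Station 6:676.25, Station 7:127.25 → nearest is Station 7
(-8, -13) — d² to each: Station 1:244, Station 2:1176.25, Station 3:731.25, Station 4:741.25, Station 5:1530.25, Station 6:571.25, Station 7:55.25 → nearest is Station 7
(-15, 4.5) — d² to each: Station 1:81.25, Station 2:1010, Station 3:1412, Station 4:102.5, Station 5:1080.5, Station 6:30.5, Station 7:673 → nearest is Station 6
(0.5, -12) — d² to each: Station 1:501.25, Station 2:792.5, Station 3:342.5, Station 4:820, Station 5:1157, Station 6:709, Station 7:54.5 → nearest is Station 7
(-19.5, 13) — d² to each: Station 1:256.25, Station 2:1262.5, Station 3:2082.5, Station 4:65, Station 5:1192, Station 6:34, Station 7:1264.5 → nearest is Station 6
(1, -19.5) — d² to each: Station 1:713.25, Station 2:1186, Station 3:388, Station 4:1278.5, Station 5:1664.5, Station 6:1110.5, Station 7:17 → nearest is Station 7
(11, 9) — d² to each: Station 1:1105, Station 2:31.25, Station 3:484.25, Station 4:531.25, Station 5:112.25, Station 6:651.25, Station 7:952.25 → nearest is Station 2
4 of the 7 points have Station 7 as nearest.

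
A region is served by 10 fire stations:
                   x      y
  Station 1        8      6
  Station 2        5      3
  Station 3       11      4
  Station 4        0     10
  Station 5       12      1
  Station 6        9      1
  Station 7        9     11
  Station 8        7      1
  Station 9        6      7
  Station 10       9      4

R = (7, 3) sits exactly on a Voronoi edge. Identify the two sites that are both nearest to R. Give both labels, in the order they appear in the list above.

Station 2 and Station 8

Squared distances from R to each site:
d²(R, Station 1) = (7−8)² + (3−6)² = 1 + 9 = 10
d²(R, Station 2) = (7−5)² + (3−3)² = 4 + 0 = 4
d²(R, Station 3) = (7−11)² + (3−4)² = 16 + 1 = 17
d²(R, Station 4) = (7−0)² + (3−10)² = 49 + 49 = 98
d²(R, Station 5) = (7−12)² + (3−1)² = 25 + 4 = 29
d²(R, Station 6) = (7−9)² + (3−1)² = 4 + 4 = 8
d²(R, Station 7) = (7−9)² + (3−11)² = 4 + 64 = 68
d²(R, Station 8) = (7−7)² + (3−1)² = 0 + 4 = 4
d²(R, Station 9) = (7−6)² + (3−7)² = 1 + 16 = 17
d²(R, Station 10) = (7−9)² + (3−4)² = 4 + 1 = 5
R is equidistant from Station 2 and Station 8 (both at squared distance 4), and every other site is strictly farther — so R lies on the Station 2–Station 8 Voronoi edge.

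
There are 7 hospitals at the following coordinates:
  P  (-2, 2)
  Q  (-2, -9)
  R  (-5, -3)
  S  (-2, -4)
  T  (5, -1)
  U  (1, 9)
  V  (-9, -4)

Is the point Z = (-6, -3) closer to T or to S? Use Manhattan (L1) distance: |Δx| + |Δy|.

S

d(Z,T) = |-6−5| + |-3−(-1)| = 11 + 2 = 13
d(Z,S) = |-6−(-2)| + |-3−(-4)| = 4 + 1 = 5
13 > 5, so S is closer.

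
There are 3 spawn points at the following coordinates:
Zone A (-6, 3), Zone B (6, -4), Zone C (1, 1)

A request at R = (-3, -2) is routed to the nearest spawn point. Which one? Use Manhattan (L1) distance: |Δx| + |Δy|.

Zone C

d(R, Zone A) = |-3−(-6)| + |-2−3| = 3 + 5 = 8
d(R, Zone B) = |-3−6| + |-2−(-4)| = 9 + 2 = 11
d(R, Zone C) = |-3−1| + |-2−1| = 4 + 3 = 7
The smallest is to Zone C, so R lies in the Voronoi region of Zone C.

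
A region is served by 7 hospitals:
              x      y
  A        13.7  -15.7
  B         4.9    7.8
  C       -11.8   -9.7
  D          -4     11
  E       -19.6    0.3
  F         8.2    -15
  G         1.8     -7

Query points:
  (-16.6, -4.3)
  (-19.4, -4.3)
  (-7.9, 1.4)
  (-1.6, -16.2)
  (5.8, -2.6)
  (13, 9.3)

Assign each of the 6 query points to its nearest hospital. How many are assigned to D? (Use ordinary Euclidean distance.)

1

(-16.6, -4.3) — d² to each: A:1048.05, B:608.66, C:52.2, D:392.85, E:30.16, F:729.53, G:345.85 → nearest is E
(-19.4, -4.3) — d² to each: A:1225.57, B:736.9, C:86.92, D:471.25, E:21.2, F:876.25, G:456.73 → nearest is E
(-7.9, 1.4) — d² to each: A:758.97, B:204.8, C:138.42, D:107.37, E:138.1, F:528.17, G:164.65 → nearest is D
(-1.6, -16.2) — d² to each: A:234.34, B:618.25, C:146.29, D:745.6, E:596.25, F:97.48, G:96.2 → nearest is G
(5.8, -2.6) — d² to each: A:234.02, B:108.97, C:360.17, D:281, E:653.57, F:159.52, G:35.36 → nearest is G
(13, 9.3) — d² to each: A:625.49, B:67.86, C:976.04, D:291.89, E:1143.76, F:613.53, G:391.13 → nearest is B
1 of the 6 points has D as nearest.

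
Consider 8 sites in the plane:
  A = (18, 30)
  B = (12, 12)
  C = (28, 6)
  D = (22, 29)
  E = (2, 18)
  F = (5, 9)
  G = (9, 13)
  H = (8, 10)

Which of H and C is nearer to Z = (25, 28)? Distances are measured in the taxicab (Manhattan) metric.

C

d(Z,H) = |25−8| + |28−10| = 17 + 18 = 35
d(Z,C) = |25−28| + |28−6| = 3 + 22 = 25
35 > 25, so C is closer.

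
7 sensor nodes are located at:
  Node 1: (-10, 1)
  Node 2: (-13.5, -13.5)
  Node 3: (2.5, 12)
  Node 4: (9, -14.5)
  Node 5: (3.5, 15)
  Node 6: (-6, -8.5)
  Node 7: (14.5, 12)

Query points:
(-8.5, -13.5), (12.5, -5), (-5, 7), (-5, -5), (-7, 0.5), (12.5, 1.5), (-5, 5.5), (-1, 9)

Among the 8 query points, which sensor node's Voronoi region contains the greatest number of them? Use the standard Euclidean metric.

(-8.5, -13.5) — d² to each: Node 1:212.5, Node 2:25, Node 3:771.25, Node 4:307.25, Node 5:956.25, Node 6:31.25, Node 7:1179.25 → nearest is Node 2
(12.5, -5) — d² to each: Node 1:542.25, Node 2:748.25, Node 3:389, Node 4:102.5, Node 5:481, Node 6:354.5, Node 7:293 → nearest is Node 4
(-5, 7) — d² to each: Node 1:61, Node 2:492.5, Node 3:81.25, Node 4:658.25, Node 5:136.25, Node 6:241.25, Node 7:405.25 → nearest is Node 1
(-5, -5) — d² to each: Node 1:61, Node 2:144.5, Node 3:345.25, Node 4:286.25, Node 5:472.25, Node 6:13.25, Node 7:669.25 → nearest is Node 6
(-7, 0.5) — d² to each: Node 1:9.25, Node 2:238.25, Node 3:222.5, Node 4:481, Node 5:320.5, Node 6:82, Node 7:594.5 → nearest is Node 1
(12.5, 1.5) — d² to each: Node 1:506.5, Node 2:901, Node 3:210.25, Node 4:268.25, Node 5:263.25, Node 6:442.25, Node 7:114.25 → nearest is Node 7
(-5, 5.5) — d² to each: Node 1:45.25, Node 2:433.25, Node 3:98.5, Node 4:596, Node 5:162.5, Node 6:197, Node 7:422.5 → nearest is Node 1
(-1, 9) — d² to each: Node 1:145, Node 2:662.5, Node 3:21.25, Node 4:652.25, Node 5:56.25, Node 6:331.25, Node 7:249.25 → nearest is Node 3
Tally — Node 1:3, Node 2:1, Node 3:1, Node 4:1, Node 6:1, Node 7:1. Node 1 captures the most (3).

Node 1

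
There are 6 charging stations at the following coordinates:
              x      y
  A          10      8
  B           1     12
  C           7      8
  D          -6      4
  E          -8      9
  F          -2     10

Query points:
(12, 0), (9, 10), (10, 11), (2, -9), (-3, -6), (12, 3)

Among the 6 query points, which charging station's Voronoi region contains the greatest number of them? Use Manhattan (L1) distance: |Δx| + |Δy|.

(12, 0) — d to each: A:10, B:23, C:13, D:22, E:29, F:24 → nearest is A
(9, 10) — d to each: A:3, B:10, C:4, D:21, E:18, F:11 → nearest is A
(10, 11) — d to each: A:3, B:10, C:6, D:23, E:20, F:13 → nearest is A
(2, -9) — d to each: A:25, B:22, C:22, D:21, E:28, F:23 → nearest is D
(-3, -6) — d to each: A:27, B:22, C:24, D:13, E:20, F:17 → nearest is D
(12, 3) — d to each: A:7, B:20, C:10, D:19, E:26, F:21 → nearest is A
Tally — A:4, D:2. A captures the most (4).

A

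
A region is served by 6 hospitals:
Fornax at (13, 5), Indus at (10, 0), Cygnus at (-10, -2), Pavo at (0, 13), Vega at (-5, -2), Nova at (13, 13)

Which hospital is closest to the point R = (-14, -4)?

Cygnus

Since √ is increasing, it suffices to compare squared distances:
d²(R, Fornax) = (-14−13)² + (-4−5)² = 729 + 81 = 810
d²(R, Indus) = (-14−10)² + (-4−0)² = 576 + 16 = 592
d²(R, Cygnus) = (-14−(-10))² + (-4−(-2))² = 16 + 4 = 20
d²(R, Pavo) = (-14−0)² + (-4−13)² = 196 + 289 = 485
d²(R, Vega) = (-14−(-5))² + (-4−(-2))² = 81 + 4 = 85
d²(R, Nova) = (-14−13)² + (-4−13)² = 729 + 289 = 1018
Cygnus is nearest.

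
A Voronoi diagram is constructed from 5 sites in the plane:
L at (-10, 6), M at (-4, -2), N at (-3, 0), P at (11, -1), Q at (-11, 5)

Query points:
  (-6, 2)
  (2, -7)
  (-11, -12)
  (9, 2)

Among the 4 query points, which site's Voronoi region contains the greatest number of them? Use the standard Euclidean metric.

(-6, 2) — d² to each: L:32, M:20, N:13, P:298, Q:34 → nearest is N
(2, -7) — d² to each: L:313, M:61, N:74, P:117, Q:313 → nearest is M
(-11, -12) — d² to each: L:325, M:149, N:208, P:605, Q:289 → nearest is M
(9, 2) — d² to each: L:377, M:185, N:148, P:13, Q:409 → nearest is P
Tally — M:2, N:1, P:1. M captures the most (2).

M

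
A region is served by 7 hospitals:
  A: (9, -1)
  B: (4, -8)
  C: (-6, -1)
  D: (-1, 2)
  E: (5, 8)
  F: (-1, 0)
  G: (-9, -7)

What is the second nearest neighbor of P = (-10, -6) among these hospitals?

C

Compare squared distances (the ordering matches that of the actual distances):
|PA|² = (-10−9)² + (-6−(-1))² = 361 + 25 = 386
|PB|² = (-10−4)² + (-6−(-8))² = 196 + 4 = 200
|PC|² = (-10−(-6))² + (-6−(-1))² = 16 + 25 = 41
|PD|² = (-10−(-1))² + (-6−2)² = 81 + 64 = 145
|PE|² = (-10−5)² + (-6−8)² = 225 + 196 = 421
|PF|² = (-10−(-1))² + (-6−0)² = 81 + 36 = 117
|PG|² = (-10−(-9))² + (-6−(-7))² = 1 + 1 = 2
Sorted ascending: G, C, F, … — the second-nearest is C.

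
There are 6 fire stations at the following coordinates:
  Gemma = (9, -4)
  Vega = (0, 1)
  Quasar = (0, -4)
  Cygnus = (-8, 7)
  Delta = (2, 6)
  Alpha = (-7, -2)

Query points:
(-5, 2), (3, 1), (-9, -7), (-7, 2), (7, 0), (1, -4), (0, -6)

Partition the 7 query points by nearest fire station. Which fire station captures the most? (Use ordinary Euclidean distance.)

Alpha

(-5, 2) — d² to each: Gemma:232, Vega:26, Quasar:61, Cygnus:34, Delta:65, Alpha:20 → nearest is Alpha
(3, 1) — d² to each: Gemma:61, Vega:9, Quasar:34, Cygnus:157, Delta:26, Alpha:109 → nearest is Vega
(-9, -7) — d² to each: Gemma:333, Vega:145, Quasar:90, Cygnus:197, Delta:290, Alpha:29 → nearest is Alpha
(-7, 2) — d² to each: Gemma:292, Vega:50, Quasar:85, Cygnus:26, Delta:97, Alpha:16 → nearest is Alpha
(7, 0) — d² to each: Gemma:20, Vega:50, Quasar:65, Cygnus:274, Delta:61, Alpha:200 → nearest is Gemma
(1, -4) — d² to each: Gemma:64, Vega:26, Quasar:1, Cygnus:202, Delta:101, Alpha:68 → nearest is Quasar
(0, -6) — d² to each: Gemma:85, Vega:49, Quasar:4, Cygnus:233, Delta:148, Alpha:65 → nearest is Quasar
Tally — Gemma:1, Vega:1, Quasar:2, Alpha:3. Alpha captures the most (3).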